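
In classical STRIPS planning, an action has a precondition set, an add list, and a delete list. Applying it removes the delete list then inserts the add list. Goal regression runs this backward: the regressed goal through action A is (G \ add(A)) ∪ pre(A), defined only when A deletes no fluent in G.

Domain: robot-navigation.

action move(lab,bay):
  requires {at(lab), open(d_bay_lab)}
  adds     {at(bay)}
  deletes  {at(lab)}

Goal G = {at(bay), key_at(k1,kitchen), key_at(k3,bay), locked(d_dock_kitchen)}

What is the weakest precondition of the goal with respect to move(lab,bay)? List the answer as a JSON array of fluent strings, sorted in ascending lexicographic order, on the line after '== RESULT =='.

Compute (G \ add) ∪ pre:
  G ∩ del = {}  (empty — regression defined)
  G \ add = {at(bay), key_at(k1,kitchen), key_at(k3,bay), locked(d_dock_kitchen)} \ {at(bay)} = {key_at(k1,kitchen), key_at(k3,bay), locked(d_dock_kitchen)}
  ∪ pre   = {key_at(k1,kitchen), key_at(k3,bay), locked(d_dock_kitchen)} ∪ {at(lab), open(d_bay_lab)}
          = {at(lab), key_at(k1,kitchen), key_at(k3,bay), locked(d_dock_kitchen), open(d_bay_lab)}

== RESULT ==
["at(lab)", "key_at(k1,kitchen)", "key_at(k3,bay)", "locked(d_dock_kitchen)", "open(d_bay_lab)"]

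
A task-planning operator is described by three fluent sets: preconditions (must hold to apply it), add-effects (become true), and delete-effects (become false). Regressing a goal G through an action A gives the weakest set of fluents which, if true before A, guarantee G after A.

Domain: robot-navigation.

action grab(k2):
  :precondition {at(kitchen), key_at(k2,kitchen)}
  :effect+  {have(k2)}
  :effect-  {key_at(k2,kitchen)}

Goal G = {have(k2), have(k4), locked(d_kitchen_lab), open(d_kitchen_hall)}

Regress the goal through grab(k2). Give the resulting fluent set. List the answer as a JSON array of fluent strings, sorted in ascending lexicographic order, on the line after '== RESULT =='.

Regress:
  G ∩ del = {}  (empty — regression defined)
  G \ add = {have(k2), have(k4), locked(d_kitchen_lab), open(d_kitchen_hall)} \ {have(k2)} = {have(k4), locked(d_kitchen_lab), open(d_kitchen_hall)}
  ∪ pre   = {have(k4), locked(d_kitchen_lab), open(d_kitchen_hall)} ∪ {at(kitchen), key_at(k2,kitchen)}
          = {at(kitchen), have(k4), key_at(k2,kitchen), locked(d_kitchen_lab), open(d_kitchen_hall)}

== RESULT ==
["at(kitchen)", "have(k4)", "key_at(k2,kitchen)", "locked(d_kitchen_lab)", "open(d_kitchen_hall)"]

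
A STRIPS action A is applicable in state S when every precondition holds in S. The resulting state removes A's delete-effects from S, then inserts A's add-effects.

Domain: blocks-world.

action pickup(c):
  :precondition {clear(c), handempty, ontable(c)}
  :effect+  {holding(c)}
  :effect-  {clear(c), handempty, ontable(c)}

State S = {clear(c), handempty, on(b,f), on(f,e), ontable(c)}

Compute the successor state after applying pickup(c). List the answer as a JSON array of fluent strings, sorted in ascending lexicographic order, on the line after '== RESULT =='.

Progress:
  pre ⊆ S: {clear(c), handempty, ontable(c)} ⊆ S  — applicable
  S \ del = {on(b,f), on(f,e)}
  ∪ add   = {holding(c), on(b,f), on(f,e)}

== RESULT ==
["holding(c)", "on(b,f)", "on(f,e)"]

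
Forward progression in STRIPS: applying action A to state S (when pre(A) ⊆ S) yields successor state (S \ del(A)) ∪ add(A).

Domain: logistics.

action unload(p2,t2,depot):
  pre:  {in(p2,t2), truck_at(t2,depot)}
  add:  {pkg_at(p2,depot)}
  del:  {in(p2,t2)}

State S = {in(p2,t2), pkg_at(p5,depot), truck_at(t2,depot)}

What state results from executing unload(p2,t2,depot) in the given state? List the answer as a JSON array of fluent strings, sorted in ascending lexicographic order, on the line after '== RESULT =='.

Compute (S \ del) ∪ add:
  pre ⊆ S: {in(p2,t2), truck_at(t2,depot)} ⊆ S  — applicable
  S \ del = {pkg_at(p5,depot), truck_at(t2,depot)}
  ∪ add   = {pkg_at(p2,depot), pkg_at(p5,depot), truck_at(t2,depot)}

== RESULT ==
["pkg_at(p2,depot)", "pkg_at(p5,depot)", "truck_at(t2,depot)"]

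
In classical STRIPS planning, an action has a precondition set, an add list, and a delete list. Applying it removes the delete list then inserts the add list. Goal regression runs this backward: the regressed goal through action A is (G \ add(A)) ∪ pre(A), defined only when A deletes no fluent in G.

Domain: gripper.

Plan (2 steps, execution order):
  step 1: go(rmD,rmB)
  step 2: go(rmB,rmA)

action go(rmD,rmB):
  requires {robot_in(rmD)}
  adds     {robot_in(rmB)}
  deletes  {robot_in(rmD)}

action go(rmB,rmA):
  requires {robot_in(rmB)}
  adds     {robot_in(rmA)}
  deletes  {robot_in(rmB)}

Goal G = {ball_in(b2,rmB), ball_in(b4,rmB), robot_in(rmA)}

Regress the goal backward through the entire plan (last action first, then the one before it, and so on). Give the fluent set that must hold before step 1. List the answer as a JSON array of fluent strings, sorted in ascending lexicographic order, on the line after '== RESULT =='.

Regress step by step:
  through step 2 (go(rmB,rmA)): drop {robot_in(rmA)}, keep {ball_in(b2,rmB), ball_in(b4,rmB)}, require {robot_in(rmB)}
    → {ball_in(b2,rmB), ball_in(b4,rmB), robot_in(rmB)}
  through step 1 (go(rmD,rmB)): drop {robot_in(rmB)}, keep {ball_in(b2,rmB), ball_in(b4,rmB)}, require {robot_in(rmD)}
    → {ball_in(b2,rmB), ball_in(b4,rmB), robot_in(rmD)}

== RESULT ==
["ball_in(b2,rmB)", "ball_in(b4,rmB)", "robot_in(rmD)"]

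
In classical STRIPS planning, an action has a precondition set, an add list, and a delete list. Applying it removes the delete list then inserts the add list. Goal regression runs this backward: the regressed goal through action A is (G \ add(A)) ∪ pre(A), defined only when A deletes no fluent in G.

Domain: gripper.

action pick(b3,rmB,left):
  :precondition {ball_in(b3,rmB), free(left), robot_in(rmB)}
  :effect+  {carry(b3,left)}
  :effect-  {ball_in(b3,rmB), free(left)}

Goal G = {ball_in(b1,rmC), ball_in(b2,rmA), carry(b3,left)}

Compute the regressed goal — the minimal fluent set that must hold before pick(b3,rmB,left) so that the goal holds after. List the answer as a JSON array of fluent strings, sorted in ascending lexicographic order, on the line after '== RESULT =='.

Regress:
  G ∩ del = {}  (empty — regression defined)
  G \ add = {ball_in(b1,rmC), ball_in(b2,rmA), carry(b3,left)} \ {carry(b3,left)} = {ball_in(b1,rmC), ball_in(b2,rmA)}
  ∪ pre   = {ball_in(b1,rmC), ball_in(b2,rmA)} ∪ {ball_in(b3,rmB), free(left), robot_in(rmB)}
          = {ball_in(b1,rmC), ball_in(b2,rmA), ball_in(b3,rmB), free(left), robot_in(rmB)}

== RESULT ==
["ball_in(b1,rmC)", "ball_in(b2,rmA)", "ball_in(b3,rmB)", "free(left)", "robot_in(rmB)"]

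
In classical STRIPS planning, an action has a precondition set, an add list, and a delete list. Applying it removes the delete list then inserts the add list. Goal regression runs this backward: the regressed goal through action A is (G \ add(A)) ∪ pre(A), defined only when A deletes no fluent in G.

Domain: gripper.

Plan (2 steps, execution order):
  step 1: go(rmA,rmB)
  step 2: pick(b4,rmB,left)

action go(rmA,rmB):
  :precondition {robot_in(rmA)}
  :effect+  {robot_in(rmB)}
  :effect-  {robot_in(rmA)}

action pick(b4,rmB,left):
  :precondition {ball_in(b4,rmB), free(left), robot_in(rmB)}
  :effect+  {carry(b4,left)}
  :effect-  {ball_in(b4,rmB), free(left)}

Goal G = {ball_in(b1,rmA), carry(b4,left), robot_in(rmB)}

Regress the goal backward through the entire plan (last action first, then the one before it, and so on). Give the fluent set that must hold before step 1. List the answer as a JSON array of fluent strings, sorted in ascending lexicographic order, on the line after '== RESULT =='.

Work backward from the goal:
  through step 2 (pick(b4,rmB,left)): drop {carry(b4,left)}, keep {ball_in(b1,rmA), robot_in(rmB)}, require {ball_in(b4,rmB), free(left), robot_in(rmB)}
    → {ball_in(b1,rmA), ball_in(b4,rmB), free(left), robot_in(rmB)}
  through step 1 (go(rmA,rmB)): drop {robot_in(rmB)}, keep {ball_in(b1,rmA), ball_in(b4,rmB), free(left)}, require {robot_in(rmA)}
    → {ball_in(b1,rmA), ball_in(b4,rmB), free(left), robot_in(rmA)}

== RESULT ==
["ball_in(b1,rmA)", "ball_in(b4,rmB)", "free(left)", "robot_in(rmA)"]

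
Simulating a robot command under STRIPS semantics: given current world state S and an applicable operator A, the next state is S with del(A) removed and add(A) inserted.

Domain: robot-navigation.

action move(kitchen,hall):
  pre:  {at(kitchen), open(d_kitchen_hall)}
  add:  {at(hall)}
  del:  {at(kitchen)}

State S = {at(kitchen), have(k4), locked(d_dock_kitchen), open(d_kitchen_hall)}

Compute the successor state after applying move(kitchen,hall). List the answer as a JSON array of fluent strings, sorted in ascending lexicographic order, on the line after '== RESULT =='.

Progress:
  pre ⊆ S: {at(kitchen), open(d_kitchen_hall)} ⊆ S  — applicable
  S \ del = {have(k4), locked(d_dock_kitchen), open(d_kitchen_hall)}
  ∪ add   = {at(hall), have(k4), locked(d_dock_kitchen), open(d_kitchen_hall)}

== RESULT ==
["at(hall)", "have(k4)", "locked(d_dock_kitchen)", "open(d_kitchen_hall)"]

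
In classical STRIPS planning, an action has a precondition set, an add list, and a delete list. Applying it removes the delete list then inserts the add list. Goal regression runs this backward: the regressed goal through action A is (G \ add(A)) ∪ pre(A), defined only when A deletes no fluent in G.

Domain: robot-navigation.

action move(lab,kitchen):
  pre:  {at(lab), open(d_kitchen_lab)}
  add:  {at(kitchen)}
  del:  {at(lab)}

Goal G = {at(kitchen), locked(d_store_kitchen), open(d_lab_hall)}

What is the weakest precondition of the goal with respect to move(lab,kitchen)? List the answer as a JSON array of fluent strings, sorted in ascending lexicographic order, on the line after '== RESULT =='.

Compute (G \ add) ∪ pre:
  G ∩ del = {}  (empty — regression defined)
  G \ add = {at(kitchen), locked(d_store_kitchen), open(d_lab_hall)} \ {at(kitchen)} = {locked(d_store_kitchen), open(d_lab_hall)}
  ∪ pre   = {locked(d_store_kitchen), open(d_lab_hall)} ∪ {at(lab), open(d_kitchen_lab)}
          = {at(lab), locked(d_store_kitchen), open(d_kitchen_lab), open(d_lab_hall)}

== RESULT ==
["at(lab)", "locked(d_store_kitchen)", "open(d_kitchen_lab)", "open(d_lab_hall)"]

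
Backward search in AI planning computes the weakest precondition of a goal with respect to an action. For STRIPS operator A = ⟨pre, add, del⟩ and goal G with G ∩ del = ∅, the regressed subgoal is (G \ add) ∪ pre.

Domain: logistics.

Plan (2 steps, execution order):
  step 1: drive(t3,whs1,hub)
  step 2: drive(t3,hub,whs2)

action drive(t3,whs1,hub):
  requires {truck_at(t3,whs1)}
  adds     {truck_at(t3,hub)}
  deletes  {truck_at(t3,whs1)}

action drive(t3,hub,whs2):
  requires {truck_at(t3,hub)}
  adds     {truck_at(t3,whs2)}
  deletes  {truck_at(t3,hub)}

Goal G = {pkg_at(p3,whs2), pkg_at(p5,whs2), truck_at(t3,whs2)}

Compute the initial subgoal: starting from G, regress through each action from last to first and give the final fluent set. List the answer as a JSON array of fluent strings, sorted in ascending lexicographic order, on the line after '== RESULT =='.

Regress step by step:
  through step 2 (drive(t3,hub,whs2)): drop {truck_at(t3,whs2)}, keep {pkg_at(p3,whs2), pkg_at(p5,whs2)}, require {truck_at(t3,hub)}
    → {pkg_at(p3,whs2), pkg_at(p5,whs2), truck_at(t3,hub)}
  through step 1 (drive(t3,whs1,hub)): drop {truck_at(t3,hub)}, keep {pkg_at(p3,whs2), pkg_at(p5,whs2)}, require {truck_at(t3,whs1)}
    → {pkg_at(p3,whs2), pkg_at(p5,whs2), truck_at(t3,whs1)}

== RESULT ==
["pkg_at(p3,whs2)", "pkg_at(p5,whs2)", "truck_at(t3,whs1)"]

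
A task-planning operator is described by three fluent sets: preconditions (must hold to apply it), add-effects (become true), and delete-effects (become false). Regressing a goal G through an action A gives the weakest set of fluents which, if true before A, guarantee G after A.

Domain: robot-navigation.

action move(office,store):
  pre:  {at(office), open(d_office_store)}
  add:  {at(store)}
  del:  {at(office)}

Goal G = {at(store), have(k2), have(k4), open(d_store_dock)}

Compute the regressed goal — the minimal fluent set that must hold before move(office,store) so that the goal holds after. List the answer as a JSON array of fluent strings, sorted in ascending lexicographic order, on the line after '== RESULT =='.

Regress:
  G ∩ del = {}  (empty — regression defined)
  G \ add = {at(store), have(k2), have(k4), open(d_store_dock)} \ {at(store)} = {have(k2), have(k4), open(d_store_dock)}
  ∪ pre   = {have(k2), have(k4), open(d_store_dock)} ∪ {at(office), open(d_office_store)}
          = {at(office), have(k2), have(k4), open(d_office_store), open(d_store_dock)}

== RESULT ==
["at(office)", "have(k2)", "have(k4)", "open(d_office_store)", "open(d_store_dock)"]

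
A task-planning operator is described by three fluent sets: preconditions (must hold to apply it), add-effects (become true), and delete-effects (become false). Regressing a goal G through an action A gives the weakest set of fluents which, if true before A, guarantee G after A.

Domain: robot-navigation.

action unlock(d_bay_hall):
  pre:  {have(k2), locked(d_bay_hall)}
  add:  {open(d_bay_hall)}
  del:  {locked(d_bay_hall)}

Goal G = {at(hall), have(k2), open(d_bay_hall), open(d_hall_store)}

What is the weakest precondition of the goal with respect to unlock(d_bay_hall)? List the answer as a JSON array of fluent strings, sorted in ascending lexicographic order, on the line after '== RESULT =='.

Compute (G \ add) ∪ pre:
  G ∩ del = {}  (empty — regression defined)
  G \ add = {at(hall), have(k2), open(d_bay_hall), open(d_hall_store)} \ {open(d_bay_hall)} = {at(hall), have(k2), open(d_hall_store)}
  ∪ pre   = {at(hall), have(k2), open(d_hall_store)} ∪ {have(k2), locked(d_bay_hall)}
          = {at(hall), have(k2), locked(d_bay_hall), open(d_hall_store)}

== RESULT ==
["at(hall)", "have(k2)", "locked(d_bay_hall)", "open(d_hall_store)"]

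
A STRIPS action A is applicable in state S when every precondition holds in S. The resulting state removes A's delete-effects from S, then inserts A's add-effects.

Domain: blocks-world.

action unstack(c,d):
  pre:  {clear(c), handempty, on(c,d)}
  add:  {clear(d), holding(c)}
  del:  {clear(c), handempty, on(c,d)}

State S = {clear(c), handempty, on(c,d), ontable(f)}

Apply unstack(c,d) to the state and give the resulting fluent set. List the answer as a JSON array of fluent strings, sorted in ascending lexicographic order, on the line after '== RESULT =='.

Compute (S \ del) ∪ add:
  pre ⊆ S: {clear(c), handempty, on(c,d)} ⊆ S  — applicable
  S \ del = {ontable(f)}
  ∪ add   = {clear(d), holding(c), ontable(f)}

== RESULT ==
["clear(d)", "holding(c)", "ontable(f)"]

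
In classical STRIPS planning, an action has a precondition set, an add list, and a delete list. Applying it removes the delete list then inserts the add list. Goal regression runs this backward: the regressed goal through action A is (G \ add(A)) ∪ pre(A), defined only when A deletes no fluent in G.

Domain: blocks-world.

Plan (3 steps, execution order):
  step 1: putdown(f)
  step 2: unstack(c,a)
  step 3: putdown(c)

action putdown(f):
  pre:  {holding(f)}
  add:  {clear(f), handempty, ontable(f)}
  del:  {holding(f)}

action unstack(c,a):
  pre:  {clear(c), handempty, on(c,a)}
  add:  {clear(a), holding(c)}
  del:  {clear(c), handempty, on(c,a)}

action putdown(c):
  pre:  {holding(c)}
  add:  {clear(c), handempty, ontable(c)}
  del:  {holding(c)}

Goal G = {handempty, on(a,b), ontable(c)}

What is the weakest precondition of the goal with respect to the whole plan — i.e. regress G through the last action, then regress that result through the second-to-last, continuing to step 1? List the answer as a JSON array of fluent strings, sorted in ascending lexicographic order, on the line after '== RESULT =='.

Regress step by step:
  through step 3 (putdown(c)): drop {handempty, ontable(c)}, keep {on(a,b)}, require {holding(c)}
    → {holding(c), on(a,b)}
  through step 2 (unstack(c,a)): drop {holding(c)}, keep {on(a,b)}, require {clear(c), handempty, on(c,a)}
    → {clear(c), handempty, on(a,b), on(c,a)}
  through step 1 (putdown(f)): drop {handempty}, keep {clear(c), on(a,b), on(c,a)}, require {holding(f)}
    → {clear(c), holding(f), on(a,b), on(c,a)}

== RESULT ==
["clear(c)", "holding(f)", "on(a,b)", "on(c,a)"]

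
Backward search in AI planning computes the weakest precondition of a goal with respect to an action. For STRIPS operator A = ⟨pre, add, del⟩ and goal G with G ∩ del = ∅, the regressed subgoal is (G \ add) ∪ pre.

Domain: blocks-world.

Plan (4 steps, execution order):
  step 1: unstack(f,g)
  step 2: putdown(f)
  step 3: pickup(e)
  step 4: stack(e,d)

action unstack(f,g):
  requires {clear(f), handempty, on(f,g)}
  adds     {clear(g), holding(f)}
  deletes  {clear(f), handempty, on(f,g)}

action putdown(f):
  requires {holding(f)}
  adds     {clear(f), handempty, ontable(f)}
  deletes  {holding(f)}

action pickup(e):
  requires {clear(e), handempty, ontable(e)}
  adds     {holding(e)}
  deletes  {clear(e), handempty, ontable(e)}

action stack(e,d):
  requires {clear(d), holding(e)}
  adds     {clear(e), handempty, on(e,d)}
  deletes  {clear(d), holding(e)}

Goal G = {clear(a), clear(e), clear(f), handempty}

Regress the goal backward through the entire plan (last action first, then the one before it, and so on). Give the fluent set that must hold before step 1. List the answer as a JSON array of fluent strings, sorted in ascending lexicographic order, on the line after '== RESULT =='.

Work backward from the goal:
  through step 4 (stack(e,d)): drop {clear(e), handempty}, keep {clear(a), clear(f)}, require {clear(d), holding(e)}
    → {clear(a), clear(d), clear(f), holding(e)}
  through step 3 (pickup(e)): drop {holding(e)}, keep {clear(a), clear(d), clear(f)}, require {clear(e), handempty, ontable(e)}
    → {clear(a), clear(d), clear(e), clear(f), handempty, ontable(e)}
  through step 2 (putdown(f)): drop {clear(f), handempty}, keep {clear(a), clear(d), clear(e), ontable(e)}, require {holding(f)}
    → {clear(a), clear(d), clear(e), holding(f), ontable(e)}
  through step 1 (unstack(f,g)): drop {holding(f)}, keep {clear(a), clear(d), clear(e), ontable(e)}, require {clear(f), handempty, on(f,g)}
    → {clear(a), clear(d), clear(e), clear(f), handempty, on(f,g), ontable(e)}

== RESULT ==
["clear(a)", "clear(d)", "clear(e)", "clear(f)", "handempty", "on(f,g)", "ontable(e)"]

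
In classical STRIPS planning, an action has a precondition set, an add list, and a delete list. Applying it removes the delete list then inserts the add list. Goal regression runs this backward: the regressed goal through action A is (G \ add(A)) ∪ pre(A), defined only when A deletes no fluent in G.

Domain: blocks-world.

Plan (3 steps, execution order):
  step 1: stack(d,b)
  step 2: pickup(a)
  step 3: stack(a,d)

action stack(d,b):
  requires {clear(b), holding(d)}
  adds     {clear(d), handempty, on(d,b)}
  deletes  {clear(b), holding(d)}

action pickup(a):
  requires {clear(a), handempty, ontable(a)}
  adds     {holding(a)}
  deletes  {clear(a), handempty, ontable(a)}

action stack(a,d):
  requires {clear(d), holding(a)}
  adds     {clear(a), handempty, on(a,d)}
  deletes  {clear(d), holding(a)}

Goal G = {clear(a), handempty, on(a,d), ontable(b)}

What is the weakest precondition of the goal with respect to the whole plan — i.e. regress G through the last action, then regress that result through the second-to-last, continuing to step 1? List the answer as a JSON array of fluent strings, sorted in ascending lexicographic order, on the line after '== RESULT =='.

Work backward from the goal:
  through step 3 (stack(a,d)): drop {clear(a), handempty, on(a,d)}, keep {ontable(b)}, require {clear(d), holding(a)}
    → {clear(d), holding(a), ontable(b)}
  through step 2 (pickup(a)): drop {holding(a)}, keep {clear(d), ontable(b)}, require {clear(a), handempty, ontable(a)}
    → {clear(a), clear(d), handempty, ontable(a), ontable(b)}
  through step 1 (stack(d,b)): drop {clear(d), handempty}, keep {clear(a), ontable(a), ontable(b)}, require {clear(b), holding(d)}
    → {clear(a), clear(b), holding(d), ontable(a), ontable(b)}

== RESULT ==
["clear(a)", "clear(b)", "holding(d)", "ontable(a)", "ontable(b)"]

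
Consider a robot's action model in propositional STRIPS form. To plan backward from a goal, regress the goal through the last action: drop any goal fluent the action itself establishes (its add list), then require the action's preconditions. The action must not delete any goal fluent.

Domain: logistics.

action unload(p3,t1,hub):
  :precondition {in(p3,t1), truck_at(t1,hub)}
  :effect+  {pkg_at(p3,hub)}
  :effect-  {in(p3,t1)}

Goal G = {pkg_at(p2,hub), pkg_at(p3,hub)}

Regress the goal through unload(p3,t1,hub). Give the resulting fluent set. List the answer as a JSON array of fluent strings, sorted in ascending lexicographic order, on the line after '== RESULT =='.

Compute (G \ add) ∪ pre:
  G ∩ del = {}  (empty — regression defined)
  G \ add = {pkg_at(p2,hub), pkg_at(p3,hub)} \ {pkg_at(p3,hub)} = {pkg_at(p2,hub)}
  ∪ pre   = {pkg_at(p2,hub)} ∪ {in(p3,t1), truck_at(t1,hub)}
          = {in(p3,t1), pkg_at(p2,hub), truck_at(t1,hub)}

== RESULT ==
["in(p3,t1)", "pkg_at(p2,hub)", "truck_at(t1,hub)"]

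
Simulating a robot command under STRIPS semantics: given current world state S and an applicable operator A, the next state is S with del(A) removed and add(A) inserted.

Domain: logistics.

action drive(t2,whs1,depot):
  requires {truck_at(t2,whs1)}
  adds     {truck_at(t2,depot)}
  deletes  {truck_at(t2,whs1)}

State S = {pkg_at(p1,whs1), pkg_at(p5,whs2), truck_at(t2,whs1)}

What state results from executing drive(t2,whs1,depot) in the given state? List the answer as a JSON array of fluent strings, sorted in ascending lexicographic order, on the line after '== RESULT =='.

Compute (S \ del) ∪ add:
  pre ⊆ S: {truck_at(t2,whs1)} ⊆ S  — applicable
  S \ del = {pkg_at(p1,whs1), pkg_at(p5,whs2)}
  ∪ add   = {pkg_at(p1,whs1), pkg_at(p5,whs2), truck_at(t2,depot)}

== RESULT ==
["pkg_at(p1,whs1)", "pkg_at(p5,whs2)", "truck_at(t2,depot)"]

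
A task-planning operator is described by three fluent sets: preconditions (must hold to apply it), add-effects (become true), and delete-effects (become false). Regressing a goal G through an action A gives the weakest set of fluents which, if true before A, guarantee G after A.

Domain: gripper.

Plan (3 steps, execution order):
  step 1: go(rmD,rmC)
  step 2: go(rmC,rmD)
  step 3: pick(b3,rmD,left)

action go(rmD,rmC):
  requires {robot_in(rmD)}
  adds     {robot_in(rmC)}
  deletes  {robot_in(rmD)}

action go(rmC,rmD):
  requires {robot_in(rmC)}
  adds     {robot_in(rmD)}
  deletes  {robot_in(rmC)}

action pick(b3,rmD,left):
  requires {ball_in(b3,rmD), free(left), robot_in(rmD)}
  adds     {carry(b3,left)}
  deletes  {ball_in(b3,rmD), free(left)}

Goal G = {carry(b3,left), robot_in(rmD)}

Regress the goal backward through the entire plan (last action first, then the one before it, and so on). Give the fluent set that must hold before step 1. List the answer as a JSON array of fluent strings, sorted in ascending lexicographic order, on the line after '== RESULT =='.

Work backward from the goal:
  through step 3 (pick(b3,rmD,left)): drop {carry(b3,left)}, keep {robot_in(rmD)}, require {ball_in(b3,rmD), free(left), robot_in(rmD)}
    → {ball_in(b3,rmD), free(left), robot_in(rmD)}
  through step 2 (go(rmC,rmD)): drop {robot_in(rmD)}, keep {ball_in(b3,rmD), free(left)}, require {robot_in(rmC)}
    → {ball_in(b3,rmD), free(left), robot_in(rmC)}
  through step 1 (go(rmD,rmC)): drop {robot_in(rmC)}, keep {ball_in(b3,rmD), free(left)}, require {robot_in(rmD)}
    → {ball_in(b3,rmD), free(left), robot_in(rmD)}

== RESULT ==
["ball_in(b3,rmD)", "free(left)", "robot_in(rmD)"]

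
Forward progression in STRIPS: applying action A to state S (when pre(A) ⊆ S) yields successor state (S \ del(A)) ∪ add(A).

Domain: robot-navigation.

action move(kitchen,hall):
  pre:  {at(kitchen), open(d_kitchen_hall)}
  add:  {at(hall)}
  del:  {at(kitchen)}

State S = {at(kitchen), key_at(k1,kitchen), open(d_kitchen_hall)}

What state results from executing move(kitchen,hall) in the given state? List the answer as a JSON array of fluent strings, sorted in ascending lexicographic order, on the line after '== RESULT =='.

Progress:
  pre ⊆ S: {at(kitchen), open(d_kitchen_hall)} ⊆ S  — applicable
  S \ del = {key_at(k1,kitchen), open(d_kitchen_hall)}
  ∪ add   = {at(hall), key_at(k1,kitchen), open(d_kitchen_hall)}

== RESULT ==
["at(hall)", "key_at(k1,kitchen)", "open(d_kitchen_hall)"]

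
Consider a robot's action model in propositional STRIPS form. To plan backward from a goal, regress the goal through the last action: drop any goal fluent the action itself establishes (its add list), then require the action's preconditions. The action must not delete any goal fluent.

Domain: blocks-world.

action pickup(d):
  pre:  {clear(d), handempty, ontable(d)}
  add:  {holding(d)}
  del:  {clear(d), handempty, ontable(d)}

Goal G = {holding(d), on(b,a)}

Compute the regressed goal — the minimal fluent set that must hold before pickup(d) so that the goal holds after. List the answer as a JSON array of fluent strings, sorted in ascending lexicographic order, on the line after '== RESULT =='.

Regress:
  G ∩ del = {}  (empty — regression defined)
  G \ add = {holding(d), on(b,a)} \ {holding(d)} = {on(b,a)}
  ∪ pre   = {on(b,a)} ∪ {clear(d), handempty, ontable(d)}
          = {clear(d), handempty, on(b,a), ontable(d)}

== RESULT ==
["clear(d)", "handempty", "on(b,a)", "ontable(d)"]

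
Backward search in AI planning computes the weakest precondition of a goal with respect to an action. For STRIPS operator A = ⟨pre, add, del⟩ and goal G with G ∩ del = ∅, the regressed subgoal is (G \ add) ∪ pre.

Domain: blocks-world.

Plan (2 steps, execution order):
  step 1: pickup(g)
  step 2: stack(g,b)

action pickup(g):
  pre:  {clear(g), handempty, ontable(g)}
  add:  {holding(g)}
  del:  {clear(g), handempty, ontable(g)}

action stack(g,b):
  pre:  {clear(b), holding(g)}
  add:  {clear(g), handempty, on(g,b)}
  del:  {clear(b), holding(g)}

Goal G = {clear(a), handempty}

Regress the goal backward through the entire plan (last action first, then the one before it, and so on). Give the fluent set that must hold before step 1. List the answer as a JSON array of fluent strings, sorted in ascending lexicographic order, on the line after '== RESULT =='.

Regress step by step:
  through step 2 (stack(g,b)): drop {handempty}, keep {clear(a)}, require {clear(b), holding(g)}
    → {clear(a), clear(b), holding(g)}
  through step 1 (pickup(g)): drop {holding(g)}, keep {clear(a), clear(b)}, require {clear(g), handempty, ontable(g)}
    → {clear(a), clear(b), clear(g), handempty, ontable(g)}

== RESULT ==
["clear(a)", "clear(b)", "clear(g)", "handempty", "ontable(g)"]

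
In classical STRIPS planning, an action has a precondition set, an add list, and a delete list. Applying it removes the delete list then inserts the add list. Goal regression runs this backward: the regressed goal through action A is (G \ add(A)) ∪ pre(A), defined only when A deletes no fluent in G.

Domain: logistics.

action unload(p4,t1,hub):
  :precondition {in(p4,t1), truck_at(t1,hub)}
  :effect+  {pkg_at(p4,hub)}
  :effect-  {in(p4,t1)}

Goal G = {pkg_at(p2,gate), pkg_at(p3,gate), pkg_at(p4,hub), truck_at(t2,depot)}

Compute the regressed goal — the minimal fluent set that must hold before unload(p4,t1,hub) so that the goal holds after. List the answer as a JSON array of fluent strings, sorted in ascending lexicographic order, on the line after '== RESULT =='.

Compute (G \ add) ∪ pre:
  G ∩ del = {}  (empty — regression defined)
  G \ add = {pkg_at(p2,gate), pkg_at(p3,gate), pkg_at(p4,hub), truck_at(t2,depot)} \ {pkg_at(p4,hub)} = {pkg_at(p2,gate), pkg_at(p3,gate), truck_at(t2,depot)}
  ∪ pre   = {pkg_at(p2,gate), pkg_at(p3,gate), truck_at(t2,depot)} ∪ {in(p4,t1), truck_at(t1,hub)}
          = {in(p4,t1), pkg_at(p2,gate), pkg_at(p3,gate), truck_at(t1,hub), truck_at(t2,depot)}

== RESULT ==
["in(p4,t1)", "pkg_at(p2,gate)", "pkg_at(p3,gate)", "truck_at(t1,hub)", "truck_at(t2,depot)"]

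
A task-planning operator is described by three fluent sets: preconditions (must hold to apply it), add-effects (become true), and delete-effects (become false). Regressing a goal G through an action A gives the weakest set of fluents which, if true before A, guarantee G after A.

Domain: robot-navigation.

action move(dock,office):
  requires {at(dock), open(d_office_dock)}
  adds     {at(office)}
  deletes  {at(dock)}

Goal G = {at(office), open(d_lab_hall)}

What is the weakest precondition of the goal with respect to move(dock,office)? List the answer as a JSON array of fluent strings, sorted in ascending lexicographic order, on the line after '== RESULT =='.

Regress:
  G ∩ del = {}  (empty — regression defined)
  G \ add = {at(office), open(d_lab_hall)} \ {at(office)} = {open(d_lab_hall)}
  ∪ pre   = {open(d_lab_hall)} ∪ {at(dock), open(d_office_dock)}
          = {at(dock), open(d_lab_hall), open(d_office_dock)}

== RESULT ==
["at(dock)", "open(d_lab_hall)", "open(d_office_dock)"]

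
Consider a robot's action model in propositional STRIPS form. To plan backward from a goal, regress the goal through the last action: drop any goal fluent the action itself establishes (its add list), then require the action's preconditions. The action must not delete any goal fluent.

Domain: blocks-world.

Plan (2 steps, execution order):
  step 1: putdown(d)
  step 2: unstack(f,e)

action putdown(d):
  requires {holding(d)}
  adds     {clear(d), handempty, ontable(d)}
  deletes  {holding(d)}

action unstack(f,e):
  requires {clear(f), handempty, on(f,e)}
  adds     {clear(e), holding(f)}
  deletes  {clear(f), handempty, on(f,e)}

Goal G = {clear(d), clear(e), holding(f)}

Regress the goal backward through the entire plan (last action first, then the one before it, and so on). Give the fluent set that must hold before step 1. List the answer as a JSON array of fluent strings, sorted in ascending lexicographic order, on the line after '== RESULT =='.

Regress step by step:
  through step 2 (unstack(f,e)): drop {clear(e), holding(f)}, keep {clear(d)}, require {clear(f), handempty, on(f,e)}
    → {clear(d), clear(f), handempty, on(f,e)}
  through step 1 (putdown(d)): drop {clear(d), handempty}, keep {clear(f), on(f,e)}, require {holding(d)}
    → {clear(f), holding(d), on(f,e)}

== RESULT ==
["clear(f)", "holding(d)", "on(f,e)"]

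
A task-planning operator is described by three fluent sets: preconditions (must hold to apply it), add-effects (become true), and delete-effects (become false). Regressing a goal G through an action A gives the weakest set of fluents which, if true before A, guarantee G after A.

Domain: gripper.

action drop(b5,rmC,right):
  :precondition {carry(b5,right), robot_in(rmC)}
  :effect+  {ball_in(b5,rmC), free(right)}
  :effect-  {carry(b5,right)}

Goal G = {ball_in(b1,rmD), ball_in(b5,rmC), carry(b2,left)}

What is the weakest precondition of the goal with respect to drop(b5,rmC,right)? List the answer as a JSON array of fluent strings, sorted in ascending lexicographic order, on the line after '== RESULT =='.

Compute (G \ add) ∪ pre:
  G ∩ del = {}  (empty — regression defined)
  G \ add = {ball_in(b1,rmD), ball_in(b5,rmC), carry(b2,left)} \ {ball_in(b5,rmC), free(right)} = {ball_in(b1,rmD), carry(b2,left)}
  ∪ pre   = {ball_in(b1,rmD), carry(b2,left)} ∪ {carry(b5,right), robot_in(rmC)}
          = {ball_in(b1,rmD), carry(b2,left), carry(b5,right), robot_in(rmC)}

== RESULT ==
["ball_in(b1,rmD)", "carry(b2,left)", "carry(b5,right)", "robot_in(rmC)"]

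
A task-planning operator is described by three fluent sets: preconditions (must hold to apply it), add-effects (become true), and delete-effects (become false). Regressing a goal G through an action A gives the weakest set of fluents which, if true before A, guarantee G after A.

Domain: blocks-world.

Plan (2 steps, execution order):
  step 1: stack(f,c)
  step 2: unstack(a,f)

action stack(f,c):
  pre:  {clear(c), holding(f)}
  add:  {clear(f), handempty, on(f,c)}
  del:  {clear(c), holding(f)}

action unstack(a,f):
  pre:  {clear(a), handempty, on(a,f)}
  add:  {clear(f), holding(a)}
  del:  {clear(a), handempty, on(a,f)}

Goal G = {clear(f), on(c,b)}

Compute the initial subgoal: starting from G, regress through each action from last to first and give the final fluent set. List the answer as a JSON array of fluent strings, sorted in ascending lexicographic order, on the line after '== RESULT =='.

Regress step by step:
  through step 2 (unstack(a,f)): drop {clear(f)}, keep {on(c,b)}, require {clear(a), handempty, on(a,f)}
    → {clear(a), handempty, on(a,f), on(c,b)}
  through step 1 (stack(f,c)): drop {handempty}, keep {clear(a), on(a,f), on(c,b)}, require {clear(c), holding(f)}
    → {clear(a), clear(c), holding(f), on(a,f), on(c,b)}

== RESULT ==
["clear(a)", "clear(c)", "holding(f)", "on(a,f)", "on(c,b)"]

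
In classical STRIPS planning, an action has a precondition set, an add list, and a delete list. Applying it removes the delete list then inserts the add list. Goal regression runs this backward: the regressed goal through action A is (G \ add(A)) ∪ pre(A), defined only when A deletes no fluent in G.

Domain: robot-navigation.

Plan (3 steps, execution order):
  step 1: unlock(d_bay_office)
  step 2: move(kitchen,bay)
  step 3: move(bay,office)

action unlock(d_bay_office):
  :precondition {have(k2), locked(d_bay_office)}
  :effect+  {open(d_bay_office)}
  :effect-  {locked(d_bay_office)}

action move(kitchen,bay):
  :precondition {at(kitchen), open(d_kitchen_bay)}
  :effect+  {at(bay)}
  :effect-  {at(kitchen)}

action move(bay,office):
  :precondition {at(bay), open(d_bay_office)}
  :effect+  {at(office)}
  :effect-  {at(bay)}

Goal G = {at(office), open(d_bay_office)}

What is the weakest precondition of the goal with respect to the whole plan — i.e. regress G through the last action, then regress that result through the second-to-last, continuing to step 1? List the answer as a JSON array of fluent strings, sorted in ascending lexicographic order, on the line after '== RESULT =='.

Regress step by step:
  through step 3 (move(bay,office)): drop {at(office)}, keep {open(d_bay_office)}, require {at(bay), open(d_bay_office)}
    → {at(bay), open(d_bay_office)}
  through step 2 (move(kitchen,bay)): drop {at(bay)}, keep {open(d_bay_office)}, require {at(kitchen), open(d_kitchen_bay)}
    → {at(kitchen), open(d_bay_office), open(d_kitchen_bay)}
  through step 1 (unlock(d_bay_office)): drop {open(d_bay_office)}, keep {at(kitchen), open(d_kitchen_bay)}, require {have(k2), locked(d_bay_office)}
    → {at(kitchen), have(k2), locked(d_bay_office), open(d_kitchen_bay)}

== RESULT ==
["at(kitchen)", "have(k2)", "locked(d_bay_office)", "open(d_kitchen_bay)"]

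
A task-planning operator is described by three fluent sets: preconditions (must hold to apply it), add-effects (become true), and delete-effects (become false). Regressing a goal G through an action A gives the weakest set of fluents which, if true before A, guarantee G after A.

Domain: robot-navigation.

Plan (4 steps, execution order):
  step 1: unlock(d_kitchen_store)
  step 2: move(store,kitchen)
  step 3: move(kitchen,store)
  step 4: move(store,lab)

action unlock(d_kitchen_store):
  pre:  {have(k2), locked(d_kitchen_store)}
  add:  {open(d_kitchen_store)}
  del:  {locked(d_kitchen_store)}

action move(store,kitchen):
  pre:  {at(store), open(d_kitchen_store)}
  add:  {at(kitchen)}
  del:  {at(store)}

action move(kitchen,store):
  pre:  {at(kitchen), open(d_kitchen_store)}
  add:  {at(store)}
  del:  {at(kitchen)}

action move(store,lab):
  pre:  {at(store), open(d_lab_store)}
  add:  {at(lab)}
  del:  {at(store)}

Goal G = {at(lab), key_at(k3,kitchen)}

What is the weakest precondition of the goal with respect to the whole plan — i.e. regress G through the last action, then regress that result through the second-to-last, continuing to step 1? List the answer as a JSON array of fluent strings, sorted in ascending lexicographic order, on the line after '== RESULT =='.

Regress step by step:
  through step 4 (move(store,lab)): drop {at(lab)}, keep {key_at(k3,kitchen)}, require {at(store), open(d_lab_store)}
    → {at(store), key_at(k3,kitchen), open(d_lab_store)}
  through step 3 (move(kitchen,store)): drop {at(store)}, keep {key_at(k3,kitchen), open(d_lab_store)}, require {at(kitchen), open(d_kitchen_store)}
    → {at(kitchen), key_at(k3,kitchen), open(d_kitchen_store), open(d_lab_store)}
  through step 2 (move(store,kitchen)): drop {at(kitchen)}, keep {key_at(k3,kitchen), open(d_kitchen_store), open(d_lab_store)}, require {at(store), open(d_kitchen_store)}
    → {at(store), key_at(k3,kitchen), open(d_kitchen_store), open(d_lab_store)}
  through step 1 (unlock(d_kitchen_store)): drop {open(d_kitchen_store)}, keep {at(store), key_at(k3,kitchen), open(d_lab_store)}, require {have(k2), locked(d_kitchen_store)}
    → {at(store), have(k2), key_at(k3,kitchen), locked(d_kitchen_store), open(d_lab_store)}

== RESULT ==
["at(store)", "have(k2)", "key_at(k3,kitchen)", "locked(d_kitchen_store)", "open(d_lab_store)"]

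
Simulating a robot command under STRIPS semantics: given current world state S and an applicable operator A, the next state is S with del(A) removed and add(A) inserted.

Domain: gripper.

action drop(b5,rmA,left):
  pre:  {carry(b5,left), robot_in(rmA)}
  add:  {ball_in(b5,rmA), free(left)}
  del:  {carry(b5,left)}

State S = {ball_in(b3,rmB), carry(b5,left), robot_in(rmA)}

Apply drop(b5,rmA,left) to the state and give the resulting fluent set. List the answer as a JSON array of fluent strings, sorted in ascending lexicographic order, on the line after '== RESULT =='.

Compute (S \ del) ∪ add:
  pre ⊆ S: {carry(b5,left), robot_in(rmA)} ⊆ S  — applicable
  S \ del = {ball_in(b3,rmB), robot_in(rmA)}
  ∪ add   = {ball_in(b3,rmB), ball_in(b5,rmA), free(left), robot_in(rmA)}

== RESULT ==
["ball_in(b3,rmB)", "ball_in(b5,rmA)", "free(left)", "robot_in(rmA)"]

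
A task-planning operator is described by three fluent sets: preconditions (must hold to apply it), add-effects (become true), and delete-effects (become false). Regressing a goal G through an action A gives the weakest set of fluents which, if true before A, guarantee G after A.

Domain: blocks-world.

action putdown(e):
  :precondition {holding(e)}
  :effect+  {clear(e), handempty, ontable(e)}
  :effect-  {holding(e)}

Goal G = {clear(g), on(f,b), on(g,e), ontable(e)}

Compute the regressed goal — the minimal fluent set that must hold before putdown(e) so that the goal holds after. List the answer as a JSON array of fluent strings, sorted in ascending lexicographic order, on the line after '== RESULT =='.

Compute (G \ add) ∪ pre:
  G ∩ del = {}  (empty — regression defined)
  G \ add = {clear(g), on(f,b), on(g,e), ontable(e)} \ {clear(e), handempty, ontable(e)} = {clear(g), on(f,b), on(g,e)}
  ∪ pre   = {clear(g), on(f,b), on(g,e)} ∪ {holding(e)}
          = {clear(g), holding(e), on(f,b), on(g,e)}

== RESULT ==
["clear(g)", "holding(e)", "on(f,b)", "on(g,e)"]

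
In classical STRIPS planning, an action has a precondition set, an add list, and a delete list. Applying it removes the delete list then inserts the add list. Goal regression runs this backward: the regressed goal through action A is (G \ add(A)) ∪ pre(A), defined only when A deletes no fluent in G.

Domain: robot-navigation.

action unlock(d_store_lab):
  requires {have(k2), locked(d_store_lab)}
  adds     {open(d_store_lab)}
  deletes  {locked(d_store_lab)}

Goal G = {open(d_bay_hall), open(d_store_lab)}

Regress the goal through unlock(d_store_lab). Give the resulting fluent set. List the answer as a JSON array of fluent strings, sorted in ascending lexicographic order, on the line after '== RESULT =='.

Compute (G \ add) ∪ pre:
  G ∩ del = {}  (empty — regression defined)
  G \ add = {open(d_bay_hall), open(d_store_lab)} \ {open(d_store_lab)} = {open(d_bay_hall)}
  ∪ pre   = {open(d_bay_hall)} ∪ {have(k2), locked(d_store_lab)}
          = {have(k2), locked(d_store_lab), open(d_bay_hall)}

== RESULT ==
["have(k2)", "locked(d_store_lab)", "open(d_bay_hall)"]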